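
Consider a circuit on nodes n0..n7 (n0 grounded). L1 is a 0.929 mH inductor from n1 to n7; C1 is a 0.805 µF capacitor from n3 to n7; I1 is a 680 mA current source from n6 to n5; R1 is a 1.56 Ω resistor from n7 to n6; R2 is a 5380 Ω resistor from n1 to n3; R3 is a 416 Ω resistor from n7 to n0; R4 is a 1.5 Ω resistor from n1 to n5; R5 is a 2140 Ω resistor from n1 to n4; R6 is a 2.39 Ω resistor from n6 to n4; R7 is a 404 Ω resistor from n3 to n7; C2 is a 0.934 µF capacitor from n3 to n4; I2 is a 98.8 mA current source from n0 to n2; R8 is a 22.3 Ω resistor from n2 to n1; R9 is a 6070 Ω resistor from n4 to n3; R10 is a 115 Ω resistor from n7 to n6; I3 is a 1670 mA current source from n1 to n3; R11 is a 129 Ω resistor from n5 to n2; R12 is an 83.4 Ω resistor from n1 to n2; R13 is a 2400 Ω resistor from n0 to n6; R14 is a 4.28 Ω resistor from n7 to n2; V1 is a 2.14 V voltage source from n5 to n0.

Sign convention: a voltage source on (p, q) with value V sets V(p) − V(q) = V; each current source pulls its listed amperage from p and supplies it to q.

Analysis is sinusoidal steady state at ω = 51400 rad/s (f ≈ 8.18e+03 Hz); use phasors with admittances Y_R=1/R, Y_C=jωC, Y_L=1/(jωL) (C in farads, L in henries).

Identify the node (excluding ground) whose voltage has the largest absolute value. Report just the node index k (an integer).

Element admittances at ω=51400 rad/s:
  Y(L1) = 0.000-0.02094j S between n1,n7
  Y(C1) = 0.000+0.04138j S between n3,n7
  I1: injects 0.68 A into n5 (from n6)
  Y(R1) = 0.6410+0.000j S between n7,n6
  Y(R2) = 0.0001859+0.000j S between n1,n3
  Y(R3) = 0.002404+0.000j S between n7,n0
  Y(R4) = 0.6667+0.000j S between n1,n5
  Y(R5) = 0.0004673+0.000j S between n1,n4
  Y(R6) = 0.4184+0.000j S between n6,n4
  Y(R7) = 0.002475+0.000j S between n3,n7
  Y(C2) = 0.000+0.04801j S between n3,n4
  I2: injects 0.0988 A into n2 (from n0)
  Y(R8) = 0.04484+0.000j S between n2,n1
  Y(R9) = 0.0001647+0.000j S between n4,n3
  Y(R10) = 0.008696+0.000j S between n7,n6
  I3: injects 1.67 A into n3 (from n1)
  Y(R11) = 0.007752+0.000j S between n5,n2
  Y(R12) = 0.01199+0.000j S between n1,n2
  Y(R13) = 0.0004167+0.000j S between n0,n6
  Y(R14) = 0.2336+0.000j S between n7,n2
  V1: constraint V(n5)−V(n0) = 2.14
Assemble and solve the 8×8 MNA system:
  V(n1)=1.043-0.08839j  V(n2)=14.86+5.187j  V(n3)=20.08-12.02j  V(n4)=20.62+6.513j  V(n5)=2.140+0.000j  V(n6)=18.51+6.590j  V(n7)=18.22+6.643j
  i(V1)=0.04730-0.01871j

3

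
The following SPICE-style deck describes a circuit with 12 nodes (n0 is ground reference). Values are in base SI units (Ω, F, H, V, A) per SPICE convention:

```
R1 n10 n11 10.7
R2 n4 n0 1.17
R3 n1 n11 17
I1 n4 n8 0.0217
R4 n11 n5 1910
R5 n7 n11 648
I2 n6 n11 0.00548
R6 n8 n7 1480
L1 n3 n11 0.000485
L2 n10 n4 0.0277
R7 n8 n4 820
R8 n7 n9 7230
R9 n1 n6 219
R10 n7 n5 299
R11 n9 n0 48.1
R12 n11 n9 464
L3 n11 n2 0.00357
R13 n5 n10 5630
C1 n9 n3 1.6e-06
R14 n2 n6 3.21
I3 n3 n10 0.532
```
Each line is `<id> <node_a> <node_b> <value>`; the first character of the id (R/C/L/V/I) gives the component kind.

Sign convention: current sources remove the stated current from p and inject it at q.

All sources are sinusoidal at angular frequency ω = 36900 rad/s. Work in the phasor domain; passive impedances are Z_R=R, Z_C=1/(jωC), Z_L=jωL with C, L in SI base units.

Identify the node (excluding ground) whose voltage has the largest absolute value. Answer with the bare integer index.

8

Apply KCL at each of the 11 non-ground nodes and solve the resulting linear system.
Node n1: branches {R3, R9} → V_1 = -0.1510+9.577j
Node n2: branches {L3, R14} → V_2 = -0.4293+9.069j
Node n3: branches {L1, C1, I3} → V_3 = -0.4775+0.1581j
Node n4: branches {R2, I1, L2, R7} → V_4 = 0.003577-0.002386j
Node n5: branches {R4, R10, R13} → V_5 = 2.758+7.934j
Node n6: branches {I2, R9, R14} → V_6 = -0.4426+9.077j
Node n7: branches {R5, R6, R8, R10} → V_7 = 3.066+7.579j
Node n8: branches {I1, R6, R7} → V_8 = 12.55+2.701j
Node n9: branches {R8, R11, R12, C1} → V_9 = -0.1471+0.09811j
Node n10: branches {R1, L2, R13, I3} → V_10 = 5.458+9.669j
Node n11: branches {R1, R3, R4, R5, I2, L1, R12, L3} → V_11 = -0.1284+9.616j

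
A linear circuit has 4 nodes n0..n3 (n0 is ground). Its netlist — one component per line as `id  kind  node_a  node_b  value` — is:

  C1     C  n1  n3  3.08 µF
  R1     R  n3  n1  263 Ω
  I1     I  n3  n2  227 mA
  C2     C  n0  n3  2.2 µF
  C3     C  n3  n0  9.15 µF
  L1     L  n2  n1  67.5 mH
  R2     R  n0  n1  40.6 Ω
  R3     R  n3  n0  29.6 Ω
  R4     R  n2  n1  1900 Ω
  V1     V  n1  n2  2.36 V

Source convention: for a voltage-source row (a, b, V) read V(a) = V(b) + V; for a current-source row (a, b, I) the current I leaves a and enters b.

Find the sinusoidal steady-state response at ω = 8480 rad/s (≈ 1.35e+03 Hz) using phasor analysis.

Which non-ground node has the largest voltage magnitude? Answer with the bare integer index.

MNA unknowns: 3 node voltages V₁..V_3 plus 1 source current (V1)
C1: Y=0.000+0.02612j on G[1,3]
R1: Y=0.003802+0.000j on G[3,1]
I1: z[3]−=0.227, z[2]+=0.227
C2: Y=0.000+0.01866j on G[0,3]
C3: Y=0.000+0.07759j on G[3,0]
L1: Y=0.000-0.001747j on G[2,1]
R2: Y=0.02463+0.000j on G[0,1]
R3: Y=0.03378+0.000j on G[3,0]
R4: Y=0.0005263+0.000j on G[2,1]
V1: row V1−V2=2.36, i_V1 at 1,2
solve → V1=4.036-3.182j, V2=1.676-3.182j, V3=0.4021+1.174j
aux → i_V1=-0.2282+0.004123j

1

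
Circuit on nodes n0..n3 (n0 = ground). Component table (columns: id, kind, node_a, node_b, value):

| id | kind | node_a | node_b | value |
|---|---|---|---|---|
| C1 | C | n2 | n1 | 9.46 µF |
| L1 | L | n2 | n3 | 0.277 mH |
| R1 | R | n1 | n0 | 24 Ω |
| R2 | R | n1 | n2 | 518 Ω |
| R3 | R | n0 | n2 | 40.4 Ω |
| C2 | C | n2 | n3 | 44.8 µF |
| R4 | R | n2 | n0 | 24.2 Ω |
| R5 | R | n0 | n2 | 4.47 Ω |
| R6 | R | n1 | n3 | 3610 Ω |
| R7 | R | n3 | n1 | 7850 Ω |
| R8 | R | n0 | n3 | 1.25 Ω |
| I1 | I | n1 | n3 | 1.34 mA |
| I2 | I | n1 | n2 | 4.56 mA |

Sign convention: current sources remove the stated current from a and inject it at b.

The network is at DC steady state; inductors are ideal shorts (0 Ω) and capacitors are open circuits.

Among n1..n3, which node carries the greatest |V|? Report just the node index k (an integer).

1

MNA unknowns: 3 node voltages V₁..V_3 plus 1 source current (L1)
C1: Y=0.000 on G[2,1]
L1: row V2−V3=0, i_L1 at 2,3
R1: Y=0.04167 on G[1,0]
R2: Y=0.001931 on G[1,2]
R3: Y=0.02475 on G[0,2]
C2: Y=0.000 on G[2,3]
R4: Y=0.04132 on G[2,0]
R5: Y=0.2237 on G[0,2]
R6: Y=0.0002770 on G[1,3]
R7: Y=0.0001274 on G[3,1]
R8: Y=0.8000 on G[0,3]
I1: z[1]−=0.00134, z[3]+=0.00134
I2: z[1]−=0.00456, z[2]+=0.00456
solve → V1=-0.1338, V2=0.005116, V3=0.005116
aux → i_L1=0.002809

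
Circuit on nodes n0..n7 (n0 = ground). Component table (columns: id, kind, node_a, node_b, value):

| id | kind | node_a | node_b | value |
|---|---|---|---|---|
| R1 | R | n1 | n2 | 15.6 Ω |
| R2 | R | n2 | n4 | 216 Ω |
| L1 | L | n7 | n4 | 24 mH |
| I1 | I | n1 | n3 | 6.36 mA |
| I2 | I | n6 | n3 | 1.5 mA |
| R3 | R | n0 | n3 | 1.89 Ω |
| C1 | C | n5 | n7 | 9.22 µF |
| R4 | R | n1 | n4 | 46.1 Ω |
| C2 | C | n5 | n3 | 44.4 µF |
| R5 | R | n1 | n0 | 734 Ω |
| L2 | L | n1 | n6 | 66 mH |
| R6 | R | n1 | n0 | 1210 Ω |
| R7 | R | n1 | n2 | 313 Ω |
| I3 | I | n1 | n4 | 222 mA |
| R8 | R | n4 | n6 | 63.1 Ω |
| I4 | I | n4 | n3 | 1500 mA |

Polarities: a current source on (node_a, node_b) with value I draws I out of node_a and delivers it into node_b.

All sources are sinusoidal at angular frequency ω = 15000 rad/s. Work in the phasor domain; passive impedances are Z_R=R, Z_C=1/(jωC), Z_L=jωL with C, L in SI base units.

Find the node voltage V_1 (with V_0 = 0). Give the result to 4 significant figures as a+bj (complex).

Element admittances at ω=15000 rad/s:
  Y(R1) = 0.06410+0.000j S between n1,n2
  Y(R2) = 0.004630+0.000j S between n2,n4
  Y(L1) = 0.000-0.002778j S between n7,n4
  I1: injects 0.00636 A into n3 (from n1)
  I2: injects 0.0015 A into n3 (from n6)
  Y(R3) = 0.5291+0.000j S between n0,n3
  Y(C1) = 0.000+0.1383j S between n5,n7
  Y(R4) = 0.02169+0.000j S between n1,n4
  Y(C2) = 0.000+0.6660j S between n5,n3
  Y(R5) = 0.001362+0.000j S between n1,n0
  Y(L2) = 0.000-0.001010j S between n1,n6
  Y(R6) = 0.0008264+0.000j S between n1,n0
  Y(R7) = 0.003195+0.000j S between n1,n2
  I3: injects 0.222 A into n4 (from n1)
  Y(R8) = 0.01585+0.000j S between n4,n6
  I4: injects 1.5 A into n3 (from n4)
Assemble and solve the 7×7 MNA system:
  V(n1)=-235.3-320.2j  V(n2)=-235.9-321.9j  V(n3)=0.9733+1.325j  V(n4)=-245.2-347.4j  V(n5)=2.026+2.815j  V(n6)=-243.5-348.0j  V(n7)=7.093+9.995j

-235.3-320.2j V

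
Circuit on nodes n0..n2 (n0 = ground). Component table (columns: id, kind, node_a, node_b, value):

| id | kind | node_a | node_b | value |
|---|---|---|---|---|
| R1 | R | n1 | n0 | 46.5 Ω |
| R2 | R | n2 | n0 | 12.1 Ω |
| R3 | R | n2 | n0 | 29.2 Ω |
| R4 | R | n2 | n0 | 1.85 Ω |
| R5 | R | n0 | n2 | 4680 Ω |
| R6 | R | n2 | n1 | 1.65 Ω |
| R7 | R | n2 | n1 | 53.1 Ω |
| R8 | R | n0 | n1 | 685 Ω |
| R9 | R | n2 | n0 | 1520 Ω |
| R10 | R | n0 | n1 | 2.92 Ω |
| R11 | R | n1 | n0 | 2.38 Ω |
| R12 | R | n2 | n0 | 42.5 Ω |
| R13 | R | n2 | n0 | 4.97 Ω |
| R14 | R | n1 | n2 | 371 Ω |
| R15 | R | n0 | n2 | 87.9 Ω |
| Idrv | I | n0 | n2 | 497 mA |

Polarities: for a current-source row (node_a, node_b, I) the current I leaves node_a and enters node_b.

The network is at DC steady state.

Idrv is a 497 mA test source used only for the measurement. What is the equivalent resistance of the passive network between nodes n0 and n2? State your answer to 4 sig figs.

R_eq = 0.8043 Ω

Element admittances at DC:
  Y(R1) = 0.02151 S between n1,n0
  Y(R2) = 0.08264 S between n2,n0
  Y(R3) = 0.03425 S between n2,n0
  Y(R4) = 0.5405 S between n2,n0
  Y(R5) = 0.0002137 S between n0,n2
  Y(R6) = 0.6061 S between n2,n1
  Y(R7) = 0.01883 S between n2,n1
  Y(R8) = 0.001460 S between n0,n1
  Y(R9) = 0.0006579 S between n2,n0
  Y(R10) = 0.3425 S between n0,n1
  Y(R11) = 0.4202 S between n1,n0
  Y(R12) = 0.02353 S between n2,n0
  Y(R13) = 0.2012 S between n2,n0
  Y(R14) = 0.002695 S between n1,n2
  Y(R15) = 0.01138 S between n0,n2
  Idrv: injects 0.497 A into n2 (from n0)
Assemble and solve the 2×2 MNA system:
  V(n1)=0.1775  V(n2)=0.3997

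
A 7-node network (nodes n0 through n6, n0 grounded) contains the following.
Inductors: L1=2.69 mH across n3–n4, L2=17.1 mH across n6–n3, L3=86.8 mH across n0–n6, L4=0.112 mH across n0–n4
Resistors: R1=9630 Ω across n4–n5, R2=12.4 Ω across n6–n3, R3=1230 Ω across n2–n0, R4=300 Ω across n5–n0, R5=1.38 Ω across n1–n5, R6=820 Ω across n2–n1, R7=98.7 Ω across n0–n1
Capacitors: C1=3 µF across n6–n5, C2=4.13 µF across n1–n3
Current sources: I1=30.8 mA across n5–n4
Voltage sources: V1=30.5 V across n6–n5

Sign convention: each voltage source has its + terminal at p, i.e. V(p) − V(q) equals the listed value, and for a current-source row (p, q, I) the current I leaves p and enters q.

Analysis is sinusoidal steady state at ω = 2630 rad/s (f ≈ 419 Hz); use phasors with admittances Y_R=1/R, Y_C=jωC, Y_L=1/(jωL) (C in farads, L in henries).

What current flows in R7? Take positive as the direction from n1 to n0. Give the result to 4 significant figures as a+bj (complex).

-0.2649+0.06358j A

Element admittances at ω=2630 rad/s:
  Y(L1) = 0.000-0.1413j S between n3,n4
  Y(R1) = 0.0001038+0.000j S between n4,n5
  Y(C1) = 0.000+0.007890j S between n6,n5
  Y(R2) = 0.08065+0.000j S between n6,n3
  I1: injects 0.0308 A into n4 (from n5)
  Y(L2) = 0.000-0.02224j S between n6,n3
  Y(L3) = 0.000-0.004381j S between n0,n6
  Y(R3) = 0.0008130+0.000j S between n2,n0
  Y(R4) = 0.003333+0.000j S between n5,n0
  Y(L4) = 0.000-3.395j S between n0,n4
  Y(R5) = 0.7246+0.000j S between n1,n5
  Y(R6) = 0.001220+0.000j S between n2,n1
  Y(R7) = 0.01013+0.000j S between n0,n1
  Y(C2) = 0.000+0.01086j S between n1,n3
  V1: constraint V(n6)−V(n5) = 30.5
Assemble and solve the 7×7 MNA system:
  V(n1)=-26.15+6.275j  V(n2)=-15.69+3.765j  V(n3)=0.5157+2.308j  V(n4)=0.02044+0.1002j  V(n5)=-26.59+5.967j  V(n6)=3.911+5.967j
  i(V1)=-0.3813-0.4431j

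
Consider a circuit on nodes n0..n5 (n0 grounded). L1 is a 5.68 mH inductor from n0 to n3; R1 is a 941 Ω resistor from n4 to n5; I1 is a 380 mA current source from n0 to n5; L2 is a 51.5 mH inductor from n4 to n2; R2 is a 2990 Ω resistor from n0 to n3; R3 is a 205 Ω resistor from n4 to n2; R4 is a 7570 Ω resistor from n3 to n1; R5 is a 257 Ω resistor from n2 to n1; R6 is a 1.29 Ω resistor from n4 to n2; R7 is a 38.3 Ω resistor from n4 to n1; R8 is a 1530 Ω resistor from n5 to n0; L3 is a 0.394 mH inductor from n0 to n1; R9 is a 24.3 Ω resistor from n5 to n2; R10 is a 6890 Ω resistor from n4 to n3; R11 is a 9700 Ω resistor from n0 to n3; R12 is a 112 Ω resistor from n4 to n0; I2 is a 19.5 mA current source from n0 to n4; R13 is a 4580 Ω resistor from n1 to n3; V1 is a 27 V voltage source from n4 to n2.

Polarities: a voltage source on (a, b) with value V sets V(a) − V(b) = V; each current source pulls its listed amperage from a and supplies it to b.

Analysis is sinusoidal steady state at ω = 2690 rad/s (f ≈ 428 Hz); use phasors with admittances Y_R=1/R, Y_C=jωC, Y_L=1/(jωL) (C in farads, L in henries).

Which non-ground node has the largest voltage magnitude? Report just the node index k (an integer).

2

Apply KCL at each of the 5 non-ground nodes and solve the resulting linear system.
Node n1: branches {R4, R5, R7, L3, R13} → V_1 = 0.002443+0.3015j
Node n2: branches {L2, R3, R5, R6, R9, V1} → V_2 = -14.01+0.2278j
Node n3: branches {L1, R2, R4, R10, R11, R13} → V_3 = -0.001708+0.02884j
Node n4: branches {R1, L2, R3, R6, R7, R10, R12, I2, V1} → V_4 = 12.99+0.2278j
Node n5: branches {R1, I1, R8, R9} → V_5 = -4.267+0.2244j
Source currents: i(V1)=-21.52+0.1948j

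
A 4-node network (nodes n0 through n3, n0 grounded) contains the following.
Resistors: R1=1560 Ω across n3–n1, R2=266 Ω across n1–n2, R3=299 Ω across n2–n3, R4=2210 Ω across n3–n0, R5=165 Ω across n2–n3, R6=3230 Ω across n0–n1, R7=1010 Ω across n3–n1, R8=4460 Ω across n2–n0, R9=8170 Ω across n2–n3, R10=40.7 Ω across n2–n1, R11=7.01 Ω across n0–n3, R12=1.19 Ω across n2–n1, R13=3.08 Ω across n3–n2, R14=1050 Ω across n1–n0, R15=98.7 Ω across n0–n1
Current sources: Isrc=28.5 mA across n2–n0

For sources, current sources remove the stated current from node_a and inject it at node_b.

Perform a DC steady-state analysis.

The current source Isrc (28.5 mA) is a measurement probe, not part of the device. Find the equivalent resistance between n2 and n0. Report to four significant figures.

R_eq = 8.944 Ω

Apply KCL at each of the 3 non-ground nodes and solve the resulting linear system.
Node n1: branches {R1, R2, R6, R7, R10, R12, R14, R15} → V_1 = -0.2515
Node n2: branches {R2, R3, R5, R8, R9, R10, R12, R13, Isrc} → V_2 = -0.2549
Node n3: branches {R1, R3, R4, R5, R7, R9, R11, R13} → V_3 = -0.1787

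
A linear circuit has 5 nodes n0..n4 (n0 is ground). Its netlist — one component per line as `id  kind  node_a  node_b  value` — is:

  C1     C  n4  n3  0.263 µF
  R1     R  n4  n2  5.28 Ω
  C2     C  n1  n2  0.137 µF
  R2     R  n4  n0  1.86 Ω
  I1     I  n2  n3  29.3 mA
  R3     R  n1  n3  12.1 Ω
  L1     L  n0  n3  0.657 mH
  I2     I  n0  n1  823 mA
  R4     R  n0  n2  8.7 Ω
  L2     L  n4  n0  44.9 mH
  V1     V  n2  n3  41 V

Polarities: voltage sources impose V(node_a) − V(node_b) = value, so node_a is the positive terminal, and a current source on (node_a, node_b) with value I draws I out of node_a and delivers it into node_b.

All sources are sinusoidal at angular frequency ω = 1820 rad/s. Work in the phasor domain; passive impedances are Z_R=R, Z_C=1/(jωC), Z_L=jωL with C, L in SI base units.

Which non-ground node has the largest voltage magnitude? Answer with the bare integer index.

2

Element admittances at ω=1820 rad/s:
  Y(C1) = 0.000+0.0004787j S between n4,n3
  Y(R1) = 0.1894+0.000j S between n4,n2
  Y(C2) = 0.000+0.0002493j S between n1,n2
  Y(R2) = 0.5376+0.000j S between n4,n0
  I1: injects 0.0293 A into n3 (from n2)
  Y(R3) = 0.08264+0.000j S between n1,n3
  Y(L1) = 0.000-0.8363j S between n0,n3
  I2: injects 0.823 A into n1 (from n0)
  Y(R4) = 0.1149+0.000j S between n0,n2
  Y(L2) = 0.000-0.01224j S between n4,n0
  V1: constraint V(n2)−V(n3) = 41
Assemble and solve the 5×5 MNA system:
  V(n1)=6.708-10.43j  V(n2)=37.75-10.52j  V(n3)=-3.251-10.52j  V(n4)=9.883-2.583j
  i(V1)=-9.646+2.705j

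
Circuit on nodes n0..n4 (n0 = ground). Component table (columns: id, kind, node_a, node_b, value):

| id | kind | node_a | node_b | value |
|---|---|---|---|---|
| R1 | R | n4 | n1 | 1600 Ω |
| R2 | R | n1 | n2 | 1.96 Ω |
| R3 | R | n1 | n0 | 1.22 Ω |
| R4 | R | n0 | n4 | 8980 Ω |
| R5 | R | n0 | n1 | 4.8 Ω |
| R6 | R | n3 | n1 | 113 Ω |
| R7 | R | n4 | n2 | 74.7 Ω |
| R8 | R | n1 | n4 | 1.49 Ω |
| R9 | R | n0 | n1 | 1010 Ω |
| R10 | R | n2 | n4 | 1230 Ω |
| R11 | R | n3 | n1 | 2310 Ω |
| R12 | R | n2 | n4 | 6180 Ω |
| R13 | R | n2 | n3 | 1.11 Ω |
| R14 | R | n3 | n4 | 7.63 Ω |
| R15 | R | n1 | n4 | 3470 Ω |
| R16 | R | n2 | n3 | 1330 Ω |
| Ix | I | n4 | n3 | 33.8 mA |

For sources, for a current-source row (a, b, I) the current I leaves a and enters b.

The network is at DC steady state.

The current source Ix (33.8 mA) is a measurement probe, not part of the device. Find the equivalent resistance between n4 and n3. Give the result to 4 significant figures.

Element admittances at DC:
  Y(R1) = 0.0006250 S between n4,n1
  Y(R2) = 0.5102 S between n1,n2
  Y(R3) = 0.8197 S between n1,n0
  Y(R4) = 0.0001114 S between n0,n4
  Y(R5) = 0.2083 S between n0,n1
  Y(R6) = 0.008850 S between n3,n1
  Y(R7) = 0.01339 S between n4,n2
  Y(R8) = 0.6711 S between n1,n4
  Y(R9) = 0.0009901 S between n0,n1
  Y(R10) = 0.0008130 S between n2,n4
  Y(R11) = 0.0004329 S between n3,n1
  Y(R12) = 0.0001618 S between n2,n4
  Y(R13) = 0.9009 S between n2,n3
  Y(R14) = 0.1311 S between n3,n4
  Y(R15) = 0.0002882 S between n1,n4
  Y(R16) = 0.0007519 S between n2,n3
  Ix: injects 0.0338 A into n3 (from n4)
Assemble and solve the 4×4 MNA system:
  V(n1)=3.314e-06  V(n2)=0.03922  V(n3)=0.06252  V(n4)=-0.03063

R_eq = 2.756 Ω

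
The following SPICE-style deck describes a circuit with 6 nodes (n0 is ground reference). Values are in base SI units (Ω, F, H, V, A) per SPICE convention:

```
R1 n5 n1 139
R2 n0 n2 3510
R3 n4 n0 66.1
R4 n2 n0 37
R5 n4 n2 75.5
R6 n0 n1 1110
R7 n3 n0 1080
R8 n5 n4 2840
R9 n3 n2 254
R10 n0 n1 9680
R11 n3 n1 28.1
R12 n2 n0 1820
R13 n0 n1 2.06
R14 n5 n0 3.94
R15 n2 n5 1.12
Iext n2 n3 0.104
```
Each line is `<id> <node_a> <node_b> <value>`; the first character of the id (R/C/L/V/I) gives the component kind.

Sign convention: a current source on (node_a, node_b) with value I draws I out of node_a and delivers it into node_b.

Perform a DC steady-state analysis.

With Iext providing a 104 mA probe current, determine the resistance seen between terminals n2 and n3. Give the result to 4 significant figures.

R_eq = 29.55 Ω

MNA unknowns: 5 node voltages V₁..V_5
R1: Y=0.007194 on G[5,1]
R2: Y=0.0002849 on G[0,2]
R3: Y=0.01513 on G[4,0]
R4: Y=0.02703 on G[2,0]
R5: Y=0.01325 on G[4,2]
R6: Y=0.0009009 on G[0,1]
R7: Y=0.0009259 on G[3,0]
R8: Y=0.0003521 on G[5,4]
R9: Y=0.003937 on G[3,2]
R10: Y=0.0001033 on G[0,1]
R11: Y=0.03559 on G[3,1]
R12: Y=0.0005495 on G[2,0]
R13: Y=0.4854 on G[0,1]
R14: Y=0.2538 on G[5,0]
R15: Y=0.8929 on G[2,5]
Iext: z[2]−=0.104, z[3]+=0.104
solve → V1=0.1768, V2=-0.3837, V3=2.689, V4=-0.1806, V5=-0.2958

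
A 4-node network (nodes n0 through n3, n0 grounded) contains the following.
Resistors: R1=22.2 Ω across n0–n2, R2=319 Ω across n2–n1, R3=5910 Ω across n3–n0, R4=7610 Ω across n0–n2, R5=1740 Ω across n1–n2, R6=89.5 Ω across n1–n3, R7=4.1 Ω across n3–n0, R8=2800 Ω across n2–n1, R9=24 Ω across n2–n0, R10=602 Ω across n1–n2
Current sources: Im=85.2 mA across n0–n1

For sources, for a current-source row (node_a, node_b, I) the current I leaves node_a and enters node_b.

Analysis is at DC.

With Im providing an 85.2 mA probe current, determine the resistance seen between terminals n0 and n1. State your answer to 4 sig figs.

Element admittances at DC:
  Y(R1) = 0.04505 S between n0,n2
  Y(R2) = 0.003135 S between n2,n1
  Y(R3) = 0.0001692 S between n3,n0
  Y(R4) = 0.0001314 S between n0,n2
  Y(R5) = 0.0005747 S between n1,n2
  Y(R6) = 0.01117 S between n1,n3
  Y(R7) = 0.2439 S between n3,n0
  Y(R8) = 0.0003571 S between n2,n1
  Y(R9) = 0.04167 S between n2,n0
  Y(R10) = 0.001661 S between n1,n2
  Im: injects 0.0852 A into n1 (from n0)
Assemble and solve the 3×3 MNA system:
  V(n1)=5.306  V(n2)=0.3283  V(n3)=0.2323

R_eq = 62.28 Ω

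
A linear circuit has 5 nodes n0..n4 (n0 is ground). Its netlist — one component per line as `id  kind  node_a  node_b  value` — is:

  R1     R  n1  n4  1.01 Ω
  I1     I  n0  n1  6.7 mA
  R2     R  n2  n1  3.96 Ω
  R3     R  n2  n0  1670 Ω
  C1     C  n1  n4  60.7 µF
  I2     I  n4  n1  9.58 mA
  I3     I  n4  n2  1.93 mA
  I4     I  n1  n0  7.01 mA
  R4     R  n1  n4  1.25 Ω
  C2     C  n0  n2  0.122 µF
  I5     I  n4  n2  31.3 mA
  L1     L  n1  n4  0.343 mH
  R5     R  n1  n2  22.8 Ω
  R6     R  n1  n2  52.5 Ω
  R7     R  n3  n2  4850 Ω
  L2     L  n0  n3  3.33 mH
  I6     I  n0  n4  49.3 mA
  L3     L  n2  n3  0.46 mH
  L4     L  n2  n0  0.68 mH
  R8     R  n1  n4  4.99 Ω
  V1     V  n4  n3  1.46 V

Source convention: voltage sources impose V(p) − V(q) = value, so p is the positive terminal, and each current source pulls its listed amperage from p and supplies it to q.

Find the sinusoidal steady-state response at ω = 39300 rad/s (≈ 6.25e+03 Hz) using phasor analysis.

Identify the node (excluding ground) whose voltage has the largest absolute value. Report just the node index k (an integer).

3

Element admittances at ω=39300 rad/s:
  Y(R1) = 0.9901+0.000j S between n1,n4
  I1: injects 0.0067 A into n1 (from n0)
  Y(R2) = 0.2525+0.000j S between n2,n1
  Y(R3) = 0.0005988+0.000j S between n2,n0
  Y(C1) = 0.000+2.386j S between n1,n4
  I2: injects 0.00958 A into n1 (from n4)
  I3: injects 0.00193 A into n2 (from n4)
  I4: injects 0.00701 A into n0 (from n1)
  Y(R4) = 0.8000+0.000j S between n1,n4
  Y(C2) = 0.000+0.004795j S between n0,n2
  I5: injects 0.0313 A into n2 (from n4)
  Y(L1) = 0.000-0.07418j S between n1,n4
  Y(R5) = 0.04386+0.000j S between n1,n2
  Y(R6) = 0.01905+0.000j S between n1,n2
  Y(R7) = 0.0002062+0.000j S between n3,n2
  Y(L2) = 0.000-0.007641j S between n0,n3
  I6: injects 0.0493 A into n4 (from n0)
  Y(L3) = 0.000-0.05532j S between n2,n3
  Y(L4) = 0.000-0.03742j S between n2,n0
  Y(R8) = 0.2004+0.000j S between n1,n4
  V1: constraint V(n4)−V(n3) = 1.46
Assemble and solve the 5×5 MNA system:
  V(n1)=0.3633+0.9961j  V(n2)=0.2844+1.268j  V(n3)=-1.115+0.9739j  V(n4)=0.3453+0.9739j
  i(V1)=-0.009132+0.08585j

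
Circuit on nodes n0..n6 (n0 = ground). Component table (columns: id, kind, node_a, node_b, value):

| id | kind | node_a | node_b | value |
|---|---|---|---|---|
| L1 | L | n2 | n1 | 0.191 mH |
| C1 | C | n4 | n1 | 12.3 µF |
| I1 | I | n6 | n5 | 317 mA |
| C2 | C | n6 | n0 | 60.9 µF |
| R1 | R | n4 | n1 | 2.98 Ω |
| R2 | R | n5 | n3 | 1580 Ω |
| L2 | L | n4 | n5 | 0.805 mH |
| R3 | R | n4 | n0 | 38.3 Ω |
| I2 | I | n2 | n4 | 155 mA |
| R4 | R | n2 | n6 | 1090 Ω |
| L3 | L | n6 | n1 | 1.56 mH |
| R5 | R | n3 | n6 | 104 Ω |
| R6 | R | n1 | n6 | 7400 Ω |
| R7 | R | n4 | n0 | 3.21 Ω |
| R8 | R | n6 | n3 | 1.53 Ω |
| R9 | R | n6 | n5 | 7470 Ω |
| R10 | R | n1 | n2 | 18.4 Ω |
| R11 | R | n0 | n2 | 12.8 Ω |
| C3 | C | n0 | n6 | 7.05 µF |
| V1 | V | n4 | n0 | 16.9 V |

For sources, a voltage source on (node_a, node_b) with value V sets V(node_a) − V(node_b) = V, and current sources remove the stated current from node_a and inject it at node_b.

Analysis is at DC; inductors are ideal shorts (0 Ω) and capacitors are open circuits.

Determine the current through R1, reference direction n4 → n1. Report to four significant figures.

Element admittances at DC:
  L1: short n2↔n1 (DC inductor)
  Y(C1) = 0.000 S between n4,n1
  I1: injects 0.317 A into n5 (from n6)
  Y(C2) = 0.000 S between n6,n0
  Y(R1) = 0.3356 S between n4,n1
  Y(R2) = 0.0006329 S between n5,n3
  L2: short n4↔n5 (DC inductor)
  Y(R3) = 0.02611 S between n4,n0
  I2: injects 0.155 A into n4 (from n2)
  Y(R4) = 0.0009174 S between n2,n6
  L3: short n6↔n1 (DC inductor)
  Y(R5) = 0.009615 S between n3,n6
  Y(R6) = 0.0001351 S between n1,n6
  Y(R7) = 0.3115 S between n4,n0
  Y(R8) = 0.6536 S between n6,n3
  Y(R9) = 0.0001339 S between n6,n5
  Y(R10) = 0.05435 S between n1,n2
  Y(R11) = 0.07812 S between n0,n2
  Y(C3) = 0.000 S between n0,n6
  V1: constraint V(n4)−V(n0) = 16.9
Assemble and solve the 10×10 MNA system:
  V(n1)=12.58  V(n2)=12.58  V(n3)=12.58  V(n4)=16.90  V(n5)=16.90  V(n6)=12.58
  i(L1)=-1.137  i(L2)=-0.3137  i(L3)=-0.3137  i(V1)=-6.689

1.451 A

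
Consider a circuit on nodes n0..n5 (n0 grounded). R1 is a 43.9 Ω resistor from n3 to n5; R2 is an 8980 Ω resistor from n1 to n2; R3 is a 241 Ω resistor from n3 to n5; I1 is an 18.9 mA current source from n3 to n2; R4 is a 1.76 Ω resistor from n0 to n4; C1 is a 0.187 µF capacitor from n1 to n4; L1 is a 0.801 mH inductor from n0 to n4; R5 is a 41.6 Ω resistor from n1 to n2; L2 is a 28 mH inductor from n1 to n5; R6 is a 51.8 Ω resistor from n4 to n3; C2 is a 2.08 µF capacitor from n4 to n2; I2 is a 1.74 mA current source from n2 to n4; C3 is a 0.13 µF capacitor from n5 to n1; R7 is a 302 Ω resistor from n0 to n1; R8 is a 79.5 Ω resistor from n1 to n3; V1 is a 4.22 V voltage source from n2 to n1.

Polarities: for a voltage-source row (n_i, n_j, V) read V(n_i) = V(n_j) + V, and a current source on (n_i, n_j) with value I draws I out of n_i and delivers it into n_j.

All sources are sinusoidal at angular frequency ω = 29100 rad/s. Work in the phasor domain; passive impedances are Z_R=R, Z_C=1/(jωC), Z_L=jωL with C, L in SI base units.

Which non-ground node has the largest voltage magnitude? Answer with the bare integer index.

1

Apply KCL at each of the 5 non-ground nodes and solve the resulting linear system.
Node n1: branches {R2, C1, R5, L2, C3, R7, R8, V1} → V_1 = -3.686-0.7504j
Node n2: branches {R2, I1, R5, C2, I2, V1} → V_2 = 0.5335-0.7504j
Node n3: branches {R1, R3, I1, R6, R8} → V_3 = -2.021-0.4271j
Node n4: branches {R4, C1, L1, R6, C2, I2} → V_4 = 0.02103+0.005961j
Node n5: branches {R1, R3, L2, C3} → V_5 = -2.006-0.5867j
Source currents: i(V1)=-0.1305-0.03102j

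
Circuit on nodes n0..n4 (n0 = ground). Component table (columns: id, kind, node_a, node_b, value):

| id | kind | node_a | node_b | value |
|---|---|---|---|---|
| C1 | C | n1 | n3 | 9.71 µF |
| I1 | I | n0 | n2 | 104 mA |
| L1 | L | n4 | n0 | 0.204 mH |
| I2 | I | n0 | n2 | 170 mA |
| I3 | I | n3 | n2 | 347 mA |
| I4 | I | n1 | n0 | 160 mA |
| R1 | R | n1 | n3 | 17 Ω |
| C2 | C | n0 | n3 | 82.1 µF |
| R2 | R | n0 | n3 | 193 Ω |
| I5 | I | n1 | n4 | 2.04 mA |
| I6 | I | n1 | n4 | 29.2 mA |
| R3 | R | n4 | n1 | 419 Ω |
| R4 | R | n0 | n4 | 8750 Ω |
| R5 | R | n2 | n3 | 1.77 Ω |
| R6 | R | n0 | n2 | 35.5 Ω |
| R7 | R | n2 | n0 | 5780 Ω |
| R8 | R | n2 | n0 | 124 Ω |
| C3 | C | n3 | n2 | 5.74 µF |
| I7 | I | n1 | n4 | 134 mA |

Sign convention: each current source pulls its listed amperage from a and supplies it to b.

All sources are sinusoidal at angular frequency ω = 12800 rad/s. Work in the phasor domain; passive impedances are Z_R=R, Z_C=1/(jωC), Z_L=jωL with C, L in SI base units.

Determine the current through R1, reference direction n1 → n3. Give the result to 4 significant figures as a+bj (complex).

-0.06070+0.1240j A

Element admittances at ω=12800 rad/s:
  Y(C1) = 0.000+0.1243j S between n1,n3
  I1: injects 0.104 A into n2 (from n0)
  Y(L1) = 0.000-0.3830j S between n4,n0
  I2: injects 0.17 A into n2 (from n0)
  I3: injects 0.347 A into n2 (from n3)
  I4: injects 0.16 A into n0 (from n1)
  Y(R1) = 0.05882+0.000j S between n1,n3
  Y(C2) = 0.000+1.051j S between n0,n3
  Y(R2) = 0.005181+0.000j S between n0,n3
  I5: injects 0.00204 A into n4 (from n1)
  I6: injects 0.0292 A into n4 (from n1)
  Y(R3) = 0.002387+0.000j S between n4,n1
  Y(R4) = 0.0001143+0.000j S between n0,n4
  Y(R5) = 0.5650+0.000j S between n2,n3
  Y(R6) = 0.02817+0.000j S between n0,n2
  Y(R7) = 0.0001730+0.000j S between n2,n0
  Y(R8) = 0.008065+0.000j S between n2,n0
  Y(C3) = 0.000+0.07347j S between n3,n2
  I7: injects 0.134 A into n4 (from n1)
Assemble and solve the 4×4 MNA system:
  V(n1)=-1.035+2.190j  V(n2)=1.014-0.04763j  V(n3)=-0.002761+0.08156j  V(n4)=-0.01087+0.4251j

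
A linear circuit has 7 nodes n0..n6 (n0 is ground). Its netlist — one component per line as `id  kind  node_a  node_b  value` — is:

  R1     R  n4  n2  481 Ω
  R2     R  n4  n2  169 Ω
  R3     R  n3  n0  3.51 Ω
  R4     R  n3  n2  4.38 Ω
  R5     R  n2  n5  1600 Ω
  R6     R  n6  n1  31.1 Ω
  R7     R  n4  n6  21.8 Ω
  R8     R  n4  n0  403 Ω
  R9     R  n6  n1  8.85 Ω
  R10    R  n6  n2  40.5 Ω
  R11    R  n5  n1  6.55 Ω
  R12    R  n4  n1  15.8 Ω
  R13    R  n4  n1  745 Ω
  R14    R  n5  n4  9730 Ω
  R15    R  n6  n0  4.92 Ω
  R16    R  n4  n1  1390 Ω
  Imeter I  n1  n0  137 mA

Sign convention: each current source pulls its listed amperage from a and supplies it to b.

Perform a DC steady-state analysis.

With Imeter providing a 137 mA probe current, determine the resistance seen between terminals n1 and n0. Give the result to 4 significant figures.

Element admittances at DC:
  Y(R1) = 0.002079 S between n4,n2
  Y(R2) = 0.005917 S between n4,n2
  Y(R3) = 0.2849 S between n3,n0
  Y(R4) = 0.2283 S between n3,n2
  Y(R5) = 0.0006250 S between n2,n5
  Y(R6) = 0.03215 S between n6,n1
  Y(R7) = 0.04587 S between n4,n6
  Y(R8) = 0.002481 S between n4,n0
  Y(R9) = 0.1130 S between n6,n1
  Y(R10) = 0.02469 S between n6,n2
  Y(R11) = 0.1527 S between n5,n1
  Y(R12) = 0.06329 S between n4,n1
  Y(R13) = 0.001342 S between n4,n1
  Y(R14) = 0.0001028 S between n5,n4
  Y(R15) = 0.2033 S between n6,n0
  Y(R16) = 0.0007194 S between n4,n1
  Imeter: injects 0.137 A into n0 (from n1)
Assemble and solve the 6×6 MNA system:
  V(n1)=-1.336  V(n2)=-0.1410  V(n3)=-0.06272  V(n4)=-0.9438  V(n5)=-1.331  V(n6)=-0.5746

R_eq = 9.754 Ω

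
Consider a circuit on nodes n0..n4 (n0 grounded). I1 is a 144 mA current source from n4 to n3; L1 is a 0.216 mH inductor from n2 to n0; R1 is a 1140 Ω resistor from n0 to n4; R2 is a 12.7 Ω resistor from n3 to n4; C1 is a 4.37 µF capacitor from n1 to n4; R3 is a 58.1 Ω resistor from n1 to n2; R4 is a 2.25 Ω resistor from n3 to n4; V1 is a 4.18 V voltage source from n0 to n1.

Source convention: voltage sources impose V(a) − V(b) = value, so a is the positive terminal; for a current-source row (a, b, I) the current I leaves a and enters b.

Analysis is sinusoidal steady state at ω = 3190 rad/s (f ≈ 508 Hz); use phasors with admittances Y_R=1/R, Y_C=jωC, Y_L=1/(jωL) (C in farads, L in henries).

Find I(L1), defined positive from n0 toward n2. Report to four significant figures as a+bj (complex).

Element admittances at ω=3190 rad/s:
  I1: injects 0.144 A into n3 (from n4)
  Y(L1) = 0.000-1.451j S between n2,n0
  Y(R1) = 0.0008772+0.000j S between n0,n4
  Y(R2) = 0.07874+0.000j S between n3,n4
  Y(C1) = 0.000+0.01394j S between n1,n4
  Y(R3) = 0.01721+0.000j S between n1,n2
  Y(R4) = 0.4444+0.000j S between n3,n4
  V1: constraint V(n0)−V(n1) = 4.18
Assemble and solve the 5×5 MNA system:
  V(n1)=-4.180+0.000j  V(n2)=-0.0005878-0.04957j  V(n3)=-3.888-0.2620j  V(n4)=-4.164-0.2620j
  i(V1)=-0.07559+0.0006233j

0.07193-0.0008531j A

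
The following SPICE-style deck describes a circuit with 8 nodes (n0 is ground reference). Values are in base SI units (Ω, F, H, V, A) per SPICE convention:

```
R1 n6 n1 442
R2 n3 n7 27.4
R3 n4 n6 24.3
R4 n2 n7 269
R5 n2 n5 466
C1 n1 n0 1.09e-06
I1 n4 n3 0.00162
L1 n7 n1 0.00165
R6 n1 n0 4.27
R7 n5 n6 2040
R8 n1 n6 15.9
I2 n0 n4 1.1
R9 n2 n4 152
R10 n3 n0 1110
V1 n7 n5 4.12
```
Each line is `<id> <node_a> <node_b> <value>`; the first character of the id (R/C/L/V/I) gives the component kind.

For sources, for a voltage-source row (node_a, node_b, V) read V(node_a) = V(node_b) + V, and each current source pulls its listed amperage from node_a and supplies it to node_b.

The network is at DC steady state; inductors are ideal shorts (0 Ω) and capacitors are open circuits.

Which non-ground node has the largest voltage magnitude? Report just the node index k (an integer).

4

Element admittances at DC:
  Y(R1) = 0.002262 S between n6,n1
  Y(R2) = 0.03650 S between n3,n7
  Y(R3) = 0.04115 S between n4,n6
  Y(R4) = 0.003717 S between n2,n7
  Y(R5) = 0.002146 S between n2,n5
  Y(C1) = 0.000 S between n1,n0
  I1: injects 0.00162 A into n3 (from n4)
  L1: short n7↔n1 (DC inductor)
  Y(R6) = 0.2342 S between n1,n0
  Y(R7) = 0.0004902 S between n5,n6
  Y(R8) = 0.06289 S between n1,n6
  I2: injects 1.1 A into n4 (from n0)
  Y(R9) = 0.006579 S between n2,n4
  Y(R10) = 0.0009009 S between n3,n0
  V1: constraint V(n7)−V(n5) = 4.12
Assemble and solve the 9×9 MNA system:
  V(n1)=4.679  V(n2)=24.32  V(n3)=4.610  V(n4)=43.17  V(n5)=0.5593  V(n6)=19.49  V(n7)=4.679
  i(L1)=0.1308  i(V1)=-0.06027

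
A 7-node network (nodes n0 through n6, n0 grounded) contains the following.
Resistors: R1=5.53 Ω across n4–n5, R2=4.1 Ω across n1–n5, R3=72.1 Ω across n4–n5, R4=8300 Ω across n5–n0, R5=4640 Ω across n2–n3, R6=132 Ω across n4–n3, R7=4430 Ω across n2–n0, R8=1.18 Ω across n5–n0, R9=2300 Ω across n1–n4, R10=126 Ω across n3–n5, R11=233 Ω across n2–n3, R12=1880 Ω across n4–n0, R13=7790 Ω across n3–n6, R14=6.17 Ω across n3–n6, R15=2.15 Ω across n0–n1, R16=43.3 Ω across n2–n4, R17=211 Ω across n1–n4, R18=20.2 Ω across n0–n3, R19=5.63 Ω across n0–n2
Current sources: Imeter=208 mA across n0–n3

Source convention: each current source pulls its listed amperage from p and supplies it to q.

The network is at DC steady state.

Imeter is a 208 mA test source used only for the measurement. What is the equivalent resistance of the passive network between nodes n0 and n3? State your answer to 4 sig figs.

R_eq = 14.51 Ω

MNA unknowns: 6 node voltages V₁..V_6
R1: Y=0.1808 on G[4,5]
R2: Y=0.2439 on G[1,5]
R3: Y=0.01387 on G[4,5]
R4: Y=0.0001205 on G[5,0]
R5: Y=0.0002155 on G[2,3]
R6: Y=0.007576 on G[4,3]
R7: Y=0.0002257 on G[2,0]
R8: Y=0.8475 on G[5,0]
R9: Y=0.0004348 on G[1,4]
R10: Y=0.007937 on G[3,5]
R11: Y=0.004292 on G[2,3]
R12: Y=0.0005319 on G[4,0]
R13: Y=0.0001284 on G[3,6]
R14: Y=0.1621 on G[3,6]
R15: Y=0.4651 on G[0,1]
R16: Y=0.02309 on G[2,4]
R17: Y=0.004739 on G[1,4]
R18: Y=0.04950 on G[0,3]
R19: Y=0.1776 on G[0,2]
Imeter: z[0]−=0.208, z[3]+=0.208
solve → V1=0.01577, V2=0.08238, V3=3.018, V4=0.1439, V5=0.04312, V6=3.018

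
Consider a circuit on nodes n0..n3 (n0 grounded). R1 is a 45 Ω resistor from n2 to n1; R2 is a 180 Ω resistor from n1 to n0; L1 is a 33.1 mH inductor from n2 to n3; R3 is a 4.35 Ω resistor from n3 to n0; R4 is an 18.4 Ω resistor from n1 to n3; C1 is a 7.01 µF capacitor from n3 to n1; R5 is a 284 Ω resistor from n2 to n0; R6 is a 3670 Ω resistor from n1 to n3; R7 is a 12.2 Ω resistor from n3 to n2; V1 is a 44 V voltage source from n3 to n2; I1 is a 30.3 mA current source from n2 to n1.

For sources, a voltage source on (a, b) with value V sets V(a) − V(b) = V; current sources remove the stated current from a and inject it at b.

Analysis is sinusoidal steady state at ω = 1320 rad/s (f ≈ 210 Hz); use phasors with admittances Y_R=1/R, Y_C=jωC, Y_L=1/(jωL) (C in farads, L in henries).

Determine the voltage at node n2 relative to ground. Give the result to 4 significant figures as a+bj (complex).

-43.09-0.02985j V

MNA unknowns: 3 node voltages V₁..V_3 plus 1 source current (V1)
R1: Y=0.02222+0.000j on G[2,1]
R2: Y=0.005556+0.000j on G[1,0]
L1: Y=0.000-0.02289j on G[2,3]
R3: Y=0.2299+0.000j on G[3,0]
R4: Y=0.05435+0.000j on G[1,3]
C1: Y=0.000+0.009253j on G[3,1]
R5: Y=0.003521+0.000j on G[2,0]
R6: Y=0.0002725+0.000j on G[1,3]
R7: Y=0.08197+0.000j on G[3,2]
V1: row V3−V2=44, i_V1 at 3,2
I1: z[2]−=0.0303, z[1]+=0.0303
solve → V1=-10.50+1.254j, V2=-43.09-0.02985j, V3=0.9138-0.02985j
aux → i_V1=-4.452+0.9784j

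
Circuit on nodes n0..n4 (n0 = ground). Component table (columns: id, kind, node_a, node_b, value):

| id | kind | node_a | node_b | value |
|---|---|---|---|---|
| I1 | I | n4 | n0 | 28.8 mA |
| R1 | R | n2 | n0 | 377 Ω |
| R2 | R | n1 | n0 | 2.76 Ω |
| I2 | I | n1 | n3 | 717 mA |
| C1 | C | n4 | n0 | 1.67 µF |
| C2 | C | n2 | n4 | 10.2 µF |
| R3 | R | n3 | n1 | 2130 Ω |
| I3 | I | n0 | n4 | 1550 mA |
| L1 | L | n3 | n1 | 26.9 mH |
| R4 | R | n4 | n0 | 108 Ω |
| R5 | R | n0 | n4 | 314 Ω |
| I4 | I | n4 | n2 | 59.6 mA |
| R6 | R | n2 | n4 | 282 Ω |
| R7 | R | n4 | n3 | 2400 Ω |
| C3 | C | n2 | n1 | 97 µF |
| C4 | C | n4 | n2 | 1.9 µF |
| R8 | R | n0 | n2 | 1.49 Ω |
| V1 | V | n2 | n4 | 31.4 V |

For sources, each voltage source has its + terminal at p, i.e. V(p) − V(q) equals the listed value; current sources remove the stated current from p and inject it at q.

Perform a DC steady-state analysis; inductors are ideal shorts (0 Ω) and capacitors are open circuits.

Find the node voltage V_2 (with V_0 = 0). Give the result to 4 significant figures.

MNA unknowns: 4 node voltages V₁..V_4 plus 2 source currents (L1, V1)
I1: z[4]−=0.0288, z[0]+=0.0288
R1: Y=0.002653 on G[2,0]
R2: Y=0.3623 on G[1,0]
I2: z[1]−=0.717, z[3]+=0.717
C1: Y=0.000 on G[4,0]
C2: Y=0.000 on G[2,4]
R3: Y=0.0004695 on G[3,1]
I3: z[0]−=1.55, z[4]+=1.55
L1: row V3−V1=0, i_L1 at 3,1
R4: Y=0.009259 on G[4,0]
R5: Y=0.003185 on G[0,4]
I4: z[4]−=0.0596, z[2]+=0.0596
R6: Y=0.003546 on G[2,4]
R7: Y=0.0004167 on G[4,3]
C3: Y=0.000 on G[2,1]
C4: Y=0.000 on G[4,2]
R8: Y=0.6711 on G[0,2]
V1: row V2−V4=31.4, i_V1 at 2,4
solve → V1=-0.03285, V2=2.803, V3=-0.03285, V4=-28.60
aux → i_L1=0.7051, i_V1=-1.941

2.803 V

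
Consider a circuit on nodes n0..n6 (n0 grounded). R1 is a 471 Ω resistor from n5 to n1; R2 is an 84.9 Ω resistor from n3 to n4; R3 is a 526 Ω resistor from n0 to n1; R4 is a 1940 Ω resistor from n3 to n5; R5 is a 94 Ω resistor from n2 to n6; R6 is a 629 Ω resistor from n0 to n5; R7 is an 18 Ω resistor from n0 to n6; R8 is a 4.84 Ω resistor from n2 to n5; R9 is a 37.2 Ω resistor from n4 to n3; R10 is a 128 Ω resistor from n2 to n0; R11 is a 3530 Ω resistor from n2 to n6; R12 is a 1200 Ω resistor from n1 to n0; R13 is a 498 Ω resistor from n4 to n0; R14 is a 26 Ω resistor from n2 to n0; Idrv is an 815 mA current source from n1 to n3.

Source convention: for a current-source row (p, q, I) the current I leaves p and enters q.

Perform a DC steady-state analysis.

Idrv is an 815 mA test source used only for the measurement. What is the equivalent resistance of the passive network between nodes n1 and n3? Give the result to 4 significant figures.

Apply KCL at each of the 6 non-ground nodes and solve the resulting linear system.
Node n1: branches {R1, R3, R12, Idrv} → V_1 = -169.5
Node n2: branches {R5, R8, R10, R11, R14} → V_2 = -3.077
Node n3: branches {R2, R4, R9, Idrv} → V_3 = 335.3
Node n4: branches {R2, R9, R13} → V_4 = 318.8
Node n5: branches {R1, R4, R6, R8} → V_5 = -3.902
Node n6: branches {R5, R7, R11} → V_6 = -0.5056

R_eq = 619.4 Ω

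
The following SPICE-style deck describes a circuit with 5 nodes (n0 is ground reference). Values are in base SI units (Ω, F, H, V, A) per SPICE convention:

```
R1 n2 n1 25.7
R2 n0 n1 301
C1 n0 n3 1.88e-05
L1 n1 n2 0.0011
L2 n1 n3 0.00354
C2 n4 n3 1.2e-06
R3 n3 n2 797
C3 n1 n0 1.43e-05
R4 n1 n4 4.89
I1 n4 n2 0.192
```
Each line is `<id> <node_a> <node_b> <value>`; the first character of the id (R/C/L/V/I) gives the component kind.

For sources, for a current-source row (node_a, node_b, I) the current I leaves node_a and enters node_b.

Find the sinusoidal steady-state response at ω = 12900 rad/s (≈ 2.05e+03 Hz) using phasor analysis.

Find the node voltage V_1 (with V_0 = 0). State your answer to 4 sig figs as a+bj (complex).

MNA unknowns: 4 node voltages V₁..V_4
R1: Y=0.03891+0.000j on G[2,1]
R2: Y=0.003322+0.000j on G[0,1]
C1: Y=0.000+0.2425j on G[0,3]
L1: Y=0.000-0.07047j on G[1,2]
L2: Y=0.000-0.02190j on G[1,3]
C2: Y=0.000+0.01548j on G[4,3]
R3: Y=0.001255+0.000j on G[3,2]
C3: Y=0.000+0.1845j on G[1,0]
R4: Y=0.2045+0.000j on G[1,4]
I1: z[4]−=0.192, z[2]+=0.192
solve → V1=0.06841+0.005135j, V2=1.240+2.060j, V3=-0.05211-0.002969j, V4=-0.8652+0.06668j

0.06841+0.005135j V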